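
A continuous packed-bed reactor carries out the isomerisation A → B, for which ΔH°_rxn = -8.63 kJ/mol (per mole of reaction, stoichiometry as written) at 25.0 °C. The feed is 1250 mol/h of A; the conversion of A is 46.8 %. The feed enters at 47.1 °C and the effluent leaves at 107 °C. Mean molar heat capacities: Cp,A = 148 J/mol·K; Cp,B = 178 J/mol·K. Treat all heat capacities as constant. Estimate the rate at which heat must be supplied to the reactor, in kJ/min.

Extent of reaction ξ = 0.468 × 1250 = 585 mol/h
Reaction term: ξ·ΔH°_rxn = 585 × -8.63 = -5048.6 kJ/h
Sensible, feed 47.1→25 °C: -4088.5 kJ/h
Outlet flows (mol/h): A 665, B 585
Sensible, products 25→107 °C: 16609 kJ/h
Q = ΔH = 7472 kJ/h = 2.0756 kW
Heat supplied = 124.53 kJ/min

Q_in = 125 kJ/min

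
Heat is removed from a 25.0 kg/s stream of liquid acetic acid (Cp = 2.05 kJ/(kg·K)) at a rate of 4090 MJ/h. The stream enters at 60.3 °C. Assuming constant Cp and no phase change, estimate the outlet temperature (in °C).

Q = 4090 MJ/h = 1136.1 kJ/s
ΔT = Q/(ṁ·Cp) = 1136.1/(25.0×2.05) = 22.168 K
T_out = 60.3 − 22.168 = 38.132 °C

T_out = 38.1 °C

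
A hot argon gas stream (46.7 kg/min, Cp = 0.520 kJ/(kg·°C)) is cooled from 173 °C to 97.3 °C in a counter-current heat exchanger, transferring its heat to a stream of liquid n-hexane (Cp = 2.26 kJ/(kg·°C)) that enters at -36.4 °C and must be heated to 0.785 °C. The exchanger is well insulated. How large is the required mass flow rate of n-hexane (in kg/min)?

ṁ_c = 21.9 kg/min

Heat released by hot stream: Q = 46.7 × 0.520 × (173 − 97.3) = 1838.3 kJ/min
Energy balance on cold side (adiabatic exchanger): Q = ṁ_c·Cp_c·(T_c,out − T_c,in)
ṁ_c = 1838.3 / [2.26 × (0.785 − -36.4)] = 21.875 kg/min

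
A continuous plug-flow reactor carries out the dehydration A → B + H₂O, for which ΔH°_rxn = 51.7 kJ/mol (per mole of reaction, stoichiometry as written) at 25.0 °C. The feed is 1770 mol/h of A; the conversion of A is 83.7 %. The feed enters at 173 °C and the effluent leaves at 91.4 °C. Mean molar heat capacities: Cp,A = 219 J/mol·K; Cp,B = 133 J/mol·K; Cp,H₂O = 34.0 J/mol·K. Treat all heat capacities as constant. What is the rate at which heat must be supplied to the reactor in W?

Extent of reaction ξ = 0.837 × 1770 = 1481.5 mol/h
Reaction term: ξ·ΔH°_rxn = 1481.5 × 51.7 = 76593 kJ/h
Sensible, feed 173→25 °C: -57369 kJ/h
Outlet flows (mol/h): A 288.51, B 1481.5, H₂O 1481.5
Sensible, products 25→91.4 °C: 20623 kJ/h
Q = ΔH = 39847 kJ/h = 11.069 kW
Heat supplied = 11069 W

Q_in = 11100 W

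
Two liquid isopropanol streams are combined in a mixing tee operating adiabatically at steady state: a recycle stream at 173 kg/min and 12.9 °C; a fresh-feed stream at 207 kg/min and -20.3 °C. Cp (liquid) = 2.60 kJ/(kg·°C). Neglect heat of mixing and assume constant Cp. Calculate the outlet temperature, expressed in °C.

T_out = -5.19 °C

Energy balance with Q = 0: Σ ṁᵢCp,ᵢ(T_out − Tᵢ) = 0
T_out = Σ ṁᵢCp,ᵢTᵢ / Σ ṁᵢCp,ᵢ
      = -5123 / 988 = -5.1853 °C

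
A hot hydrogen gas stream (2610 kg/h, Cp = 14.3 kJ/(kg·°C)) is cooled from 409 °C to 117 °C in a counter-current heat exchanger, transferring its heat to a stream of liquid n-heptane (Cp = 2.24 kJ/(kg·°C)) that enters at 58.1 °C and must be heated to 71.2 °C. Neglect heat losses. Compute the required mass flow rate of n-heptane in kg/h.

ṁ_c = 371000 kg/h

Heat released by hot stream: Q = 2610 × 14.3 × (409 − 117) = 1.0898e+07 kJ/h
Energy balance on cold side (adiabatic exchanger): Q = ṁ_c·Cp_c·(T_c,out − T_c,in)
ṁ_c = 1.0898e+07 / [2.24 × (71.2 − 58.1)] = 371400 kg/h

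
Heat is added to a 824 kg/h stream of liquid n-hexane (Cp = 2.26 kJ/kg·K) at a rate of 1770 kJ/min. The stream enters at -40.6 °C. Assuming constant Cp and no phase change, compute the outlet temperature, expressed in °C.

Q = 1770 kJ/min = 106200 kJ/h
ΔT = Q/(ṁ·Cp) = 106200/(824×2.26) = 57.028 K
T_out = -40.6 + 57.028 = 16.428 °C

T_out = 16.4 °C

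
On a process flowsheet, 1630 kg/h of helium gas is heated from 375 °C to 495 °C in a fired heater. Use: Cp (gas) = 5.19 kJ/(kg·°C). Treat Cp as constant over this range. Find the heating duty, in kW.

Q = 282 kW

Q = ṁ·Cp·ΔT = 1630 × 5.19 × (495 − 375) = 1.0152e+06 kJ/h
Converting: 1.0152e+06 / 3600 s = 281.99 kW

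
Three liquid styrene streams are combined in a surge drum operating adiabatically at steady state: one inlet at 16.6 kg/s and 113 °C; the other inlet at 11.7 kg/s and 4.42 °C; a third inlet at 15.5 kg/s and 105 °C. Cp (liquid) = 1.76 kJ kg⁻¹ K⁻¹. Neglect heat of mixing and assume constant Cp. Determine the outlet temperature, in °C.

No heat crosses the boundary, so H_out = H_in.
T_out = Σ ṁᵢCp,ᵢTᵢ / Σ ṁᵢCp,ᵢ
      = 6256.8 / 77.088 = 81.165 °C

T_out = 81.2 °C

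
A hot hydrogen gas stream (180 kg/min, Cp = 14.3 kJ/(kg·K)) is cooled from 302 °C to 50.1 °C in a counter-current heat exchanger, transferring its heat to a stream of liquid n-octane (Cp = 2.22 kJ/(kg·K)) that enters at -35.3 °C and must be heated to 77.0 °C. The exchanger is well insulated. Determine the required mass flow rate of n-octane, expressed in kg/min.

Heat released by hot stream: Q = 180 × 14.3 × (302 − 50.1) = 648390 kJ/min
Energy balance on cold side (adiabatic exchanger): Q = ṁ_c·Cp_c·(T_c,out − T_c,in)
ṁ_c = 648390 / [2.22 × (77.0 − -35.3)] = 2600.8 kg/min

ṁ_c = 2600 kg/min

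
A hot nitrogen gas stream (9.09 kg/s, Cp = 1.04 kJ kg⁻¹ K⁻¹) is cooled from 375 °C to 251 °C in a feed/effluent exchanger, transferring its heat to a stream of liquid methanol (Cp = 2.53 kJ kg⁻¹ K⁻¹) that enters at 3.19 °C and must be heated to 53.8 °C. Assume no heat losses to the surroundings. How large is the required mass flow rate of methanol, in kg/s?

ṁ_c = 9.16 kg/s

Heat released by hot stream: Q = 9.09 × 1.04 × (375 − 251) = 1172.2 kJ/s
Energy balance on cold side (adiabatic exchanger): Q = ṁ_c·Cp_c·(T_c,out − T_c,in)
ṁ_c = 1172.2 / [2.53 × (53.8 − 3.19)] = 9.1551 kg/s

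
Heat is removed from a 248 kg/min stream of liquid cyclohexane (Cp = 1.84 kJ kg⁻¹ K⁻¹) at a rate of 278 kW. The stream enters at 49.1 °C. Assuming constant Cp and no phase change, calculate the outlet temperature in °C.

Q = 278 kW = 16680 kJ/min
ΔT = Q/(ṁ·Cp) = 16680/(248×1.84) = 36.553 K
T_out = 49.1 − 36.553 = 12.547 °C

T_out = 12.5 °C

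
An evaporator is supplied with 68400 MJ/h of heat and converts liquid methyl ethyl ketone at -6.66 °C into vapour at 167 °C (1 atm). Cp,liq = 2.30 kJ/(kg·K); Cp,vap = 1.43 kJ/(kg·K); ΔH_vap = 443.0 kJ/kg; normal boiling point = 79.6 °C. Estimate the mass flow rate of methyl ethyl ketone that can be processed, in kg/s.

ṁ = 24.8 kg/s

Δh = 2.30×(79.6−-6.66) + 443.0 + 1.43×(167−79.6) = 766.38 kJ/kg
Q = 68400 MJ/h = 19000 kJ/s = 19000 kJ/s
ṁ = Q/Δh = 19000 / 766.38 = 24.792 kg/s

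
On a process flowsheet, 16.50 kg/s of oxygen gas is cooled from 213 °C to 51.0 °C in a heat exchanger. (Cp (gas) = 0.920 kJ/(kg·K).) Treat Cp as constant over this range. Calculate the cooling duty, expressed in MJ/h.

Q = ṁ·Cp·ΔT = 16.50 × 0.920 × (51.0 − 213) = -2459.2 kJ/s
Cooling duty = 8853 MJ/h

Q_c = 8850 MJ/h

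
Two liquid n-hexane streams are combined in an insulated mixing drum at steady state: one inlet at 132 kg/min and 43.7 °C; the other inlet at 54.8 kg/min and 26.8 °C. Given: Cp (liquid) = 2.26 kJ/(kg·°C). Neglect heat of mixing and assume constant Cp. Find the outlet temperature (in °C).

T_out = 38.7 °C

No heat crosses the boundary, so H_out = H_in.
T_out = Σ ṁᵢCp,ᵢTᵢ / Σ ṁᵢCp,ᵢ
      = 16356 / 422.17 = 38.742 °C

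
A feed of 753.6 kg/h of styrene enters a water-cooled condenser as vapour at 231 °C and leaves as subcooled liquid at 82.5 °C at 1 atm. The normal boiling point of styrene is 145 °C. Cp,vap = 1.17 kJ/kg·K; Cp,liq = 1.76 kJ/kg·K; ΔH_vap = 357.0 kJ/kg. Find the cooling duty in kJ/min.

vapour 231→145 °C: -100.62 kJ/kg
condensation at 145 °C: -357 kJ/kg
liquid 145→82.5 °C: -110 kJ/kg
Δh = -100.62 + -357 + -110 = -567.62 kJ/kg
Q = ṁ·Δh = 753.6 kg/h × -567.62 kJ/kg = -427760 kJ/h
|Q| = 118.82 kW = 7129.3 kJ/min

Q_c = 7130 kJ/min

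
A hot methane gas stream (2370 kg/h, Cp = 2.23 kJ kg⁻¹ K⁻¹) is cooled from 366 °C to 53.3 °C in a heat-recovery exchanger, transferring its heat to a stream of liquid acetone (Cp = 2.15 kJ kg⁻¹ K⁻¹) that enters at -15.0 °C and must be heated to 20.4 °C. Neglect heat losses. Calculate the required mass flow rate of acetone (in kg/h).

Heat released by hot stream: Q = 2370 × 2.23 × (366 − 53.3) = 1.6527e+06 kJ/h
Energy balance on cold side (adiabatic exchanger): Q = ṁ_c·Cp_c·(T_c,out − T_c,in)
ṁ_c = 1.6527e+06 / [2.15 × (20.4 − -15.0)] = 21714 kg/h

ṁ_c = 21700 kg/h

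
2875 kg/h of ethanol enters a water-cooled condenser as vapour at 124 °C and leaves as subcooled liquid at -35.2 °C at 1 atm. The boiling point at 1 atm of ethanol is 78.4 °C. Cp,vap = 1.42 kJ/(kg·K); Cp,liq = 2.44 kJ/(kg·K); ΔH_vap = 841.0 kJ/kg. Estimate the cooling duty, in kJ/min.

vapour 124→78.4 °C: -64.752 kJ/kg
condensation at 78.4 °C: -841 kJ/kg
liquid 78.4→-35.2 °C: -277.18 kJ/kg
Δh = -64.752 + -841 + -277.18 = -1182.9 kJ/kg
Q = ṁ·Δh = 2875 kg/h × -1182.9 kJ/kg = -3.4009e+06 kJ/h
|Q| = 944.71 kW = 56682 kJ/min

Q_c = 56700 kJ/min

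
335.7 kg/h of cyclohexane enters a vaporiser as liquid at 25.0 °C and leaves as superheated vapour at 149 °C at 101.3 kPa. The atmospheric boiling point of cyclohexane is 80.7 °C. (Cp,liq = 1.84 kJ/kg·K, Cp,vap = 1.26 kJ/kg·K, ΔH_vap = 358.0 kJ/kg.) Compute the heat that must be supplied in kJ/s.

liquid 25.0→80.7 °C: 102.49 kJ/kg
vaporisation at 80.7 °C: 358 kJ/kg
vapour 80.7→149 °C: 86.058 kJ/kg
Δh = 102.49 + 358 + 86.058 = 546.55 kJ/kg
Q = ṁ·Δh = 335.7 kg/h × 546.55 kJ/kg = 183480 kJ/h
|Q| = 50.965 kW

Q = 51.0 kJ/s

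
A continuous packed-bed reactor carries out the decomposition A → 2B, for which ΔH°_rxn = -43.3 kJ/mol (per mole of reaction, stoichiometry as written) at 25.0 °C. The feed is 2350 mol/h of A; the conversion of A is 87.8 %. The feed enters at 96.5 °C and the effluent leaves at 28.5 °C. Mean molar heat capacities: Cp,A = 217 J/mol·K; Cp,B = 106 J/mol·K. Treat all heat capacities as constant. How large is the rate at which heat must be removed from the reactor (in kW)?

Extent of reaction ξ = 0.878 × 2350 = 2063.3 mol/h
Reaction term: ξ·ΔH°_rxn = 2063.3 × -43.3 = -89341 kJ/h
Sensible, feed 96.5→25 °C: -36461 kJ/h
Outlet flows (mol/h): A 286.7, B 4126.6
Sensible, products 25→28.5 °C: 1748.7 kJ/h
Q = ΔH = -124050 kJ/h = -34.459 kW
Heat removed = 34.459 kW

Q_out = 34.5 kW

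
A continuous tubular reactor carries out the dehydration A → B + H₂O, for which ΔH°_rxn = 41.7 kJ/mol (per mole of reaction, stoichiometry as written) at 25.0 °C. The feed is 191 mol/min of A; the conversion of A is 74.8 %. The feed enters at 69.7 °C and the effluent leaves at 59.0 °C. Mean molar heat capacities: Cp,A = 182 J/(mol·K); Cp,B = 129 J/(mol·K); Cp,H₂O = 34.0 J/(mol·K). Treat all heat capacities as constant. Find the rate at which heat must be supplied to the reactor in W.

Extent of reaction ξ = 0.748 × 191 = 142.87 mol/min
Reaction term: ξ·ΔH°_rxn = 142.87 × 41.7 = 5957.6 kJ/min
Sensible, feed 69.7→25 °C: -1553.9 kJ/min
Outlet flows (mol/min): A 48.132, B 142.87, H₂O 142.87
Sensible, products 25→59.0 °C: 1089.6 kJ/min
Q = ΔH = 5493.3 kJ/min = 91.556 kW
Heat supplied = 91556 W

Q_in = 91600 W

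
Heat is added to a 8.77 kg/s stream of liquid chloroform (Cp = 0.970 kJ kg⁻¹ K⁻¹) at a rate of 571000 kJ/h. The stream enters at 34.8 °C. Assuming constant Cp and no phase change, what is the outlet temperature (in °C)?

Q = 571000 kJ/h = 158.61 kJ/s
ΔT = Q/(ṁ·Cp) = 158.61/(8.77×0.970) = 18.645 K
T_out = 34.8 + 18.645 = 53.445 °C

T_out = 53.4 °C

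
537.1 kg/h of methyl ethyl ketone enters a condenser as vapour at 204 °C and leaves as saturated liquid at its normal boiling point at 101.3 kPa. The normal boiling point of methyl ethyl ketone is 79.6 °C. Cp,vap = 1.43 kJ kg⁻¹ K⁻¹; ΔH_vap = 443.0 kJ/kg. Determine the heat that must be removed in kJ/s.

Q_c = 92.6 kJ/s

vapour 204→79.6 °C: -177.89 kJ/kg
condensation at 79.6 °C: -443 kJ/kg
Δh = -177.89 + -443 = -620.89 kJ/kg
Q = ṁ·Δh = 537.1 kg/h × -620.89 kJ/kg = -333480 kJ/h
|Q| = 92.634 kW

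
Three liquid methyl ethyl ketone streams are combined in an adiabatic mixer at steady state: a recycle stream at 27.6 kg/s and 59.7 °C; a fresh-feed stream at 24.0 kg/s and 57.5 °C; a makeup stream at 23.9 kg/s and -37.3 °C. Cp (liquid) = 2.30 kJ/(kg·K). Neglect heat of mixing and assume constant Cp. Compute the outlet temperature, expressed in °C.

Energy balance with Q = 0: Σ ṁᵢCp,ᵢ(T_out − Tᵢ) = 0
Σ ṁᵢCp,ᵢTᵢ = 27.6×2.30×59.7 + 24.0×2.30×57.5 + 23.9×2.30×-37.3 = 4913.4
Σ ṁᵢCp,ᵢ = 27.6×2.30 + 24.0×2.30 + 23.9×2.30 = 173.65
T_out = 4913.4 / 173.65 = 28.295 °C

T_out = 28.3 °C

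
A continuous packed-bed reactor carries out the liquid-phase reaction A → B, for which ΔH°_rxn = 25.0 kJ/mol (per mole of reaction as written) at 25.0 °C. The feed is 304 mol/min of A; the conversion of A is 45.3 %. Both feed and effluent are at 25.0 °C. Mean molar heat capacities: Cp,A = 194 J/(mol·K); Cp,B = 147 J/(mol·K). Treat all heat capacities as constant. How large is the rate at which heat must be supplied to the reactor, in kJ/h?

Extent of reaction ξ = 0.453 × 304 = 137.71 mol/min
Reaction term: ξ·ΔH°_rxn = 137.71 × 25.0 = 3442.8 kJ/min
Q = ΔH = 3442.8 kJ/min = 57.38 kW
Heat supplied = 206570 kJ/h

Q_in = 207000 kJ/h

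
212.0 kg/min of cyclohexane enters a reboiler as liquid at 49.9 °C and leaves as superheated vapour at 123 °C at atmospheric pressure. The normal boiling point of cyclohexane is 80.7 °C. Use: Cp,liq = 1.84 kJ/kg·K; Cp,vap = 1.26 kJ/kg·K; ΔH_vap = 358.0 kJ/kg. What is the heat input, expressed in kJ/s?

Q = 1650 kJ/s

liquid 49.9→80.7 °C: 56.672 kJ/kg
vaporisation at 80.7 °C: 358 kJ/kg
vapour 80.7→123 °C: 53.298 kJ/kg
Δh = 56.672 + 358 + 53.298 = 467.97 kJ/kg
Q = ṁ·Δh = 212.0 kg/min × 467.97 kJ/kg = 99210 kJ/min
|Q| = 1653.5 kW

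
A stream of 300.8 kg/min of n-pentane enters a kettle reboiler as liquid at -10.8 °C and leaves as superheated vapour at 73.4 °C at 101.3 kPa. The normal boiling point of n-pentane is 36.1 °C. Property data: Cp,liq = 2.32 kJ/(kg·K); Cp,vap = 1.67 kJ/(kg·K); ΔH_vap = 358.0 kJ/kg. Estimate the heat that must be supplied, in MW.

liquid -10.8→36.1 °C: 108.81 kJ/kg
vaporisation at 36.1 °C: 358 kJ/kg
vapour 36.1→73.4 °C: 62.291 kJ/kg
Δh = 108.81 + 358 + 62.291 = 529.1 kJ/kg
Q = ṁ·Δh = 300.8 kg/min × 529.1 kJ/kg = 159150 kJ/min
|Q| = 2652.5 kW = 2.6525 MW

Q = 2.65 MW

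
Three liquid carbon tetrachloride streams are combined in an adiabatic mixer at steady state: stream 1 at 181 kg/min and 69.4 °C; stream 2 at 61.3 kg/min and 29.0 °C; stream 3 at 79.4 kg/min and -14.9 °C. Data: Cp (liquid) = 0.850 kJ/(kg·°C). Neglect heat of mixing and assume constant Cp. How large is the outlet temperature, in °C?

No heat crosses the boundary, so H_out = H_in.
T_out = Σ ṁᵢCp,ᵢTᵢ / Σ ṁᵢCp,ᵢ
      = 11183 / 273.44 = 40.895 °C

T_out = 40.9 °C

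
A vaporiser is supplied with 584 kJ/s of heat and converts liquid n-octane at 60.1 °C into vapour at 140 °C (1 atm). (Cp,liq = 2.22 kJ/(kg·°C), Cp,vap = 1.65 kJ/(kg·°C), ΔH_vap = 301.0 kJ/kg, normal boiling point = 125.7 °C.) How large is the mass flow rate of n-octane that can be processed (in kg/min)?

ṁ = 74.5 kg/min

Δh = 2.22×(125.7−60.1) + 301.0 + 1.65×(140−125.7) = 470.23 kJ/kg
Q = 584 kJ/s = 584 kJ/s = 35040 kJ/min
ṁ = Q/Δh = 35040 / 470.23 = 74.517 kg/min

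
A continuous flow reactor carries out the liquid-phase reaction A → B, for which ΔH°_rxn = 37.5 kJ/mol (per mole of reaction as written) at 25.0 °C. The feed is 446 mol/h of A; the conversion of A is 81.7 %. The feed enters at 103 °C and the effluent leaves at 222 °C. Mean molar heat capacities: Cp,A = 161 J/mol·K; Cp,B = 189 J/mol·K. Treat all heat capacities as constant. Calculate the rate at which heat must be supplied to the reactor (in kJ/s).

Q_in = 6.73 kJ/s

Extent of reaction ξ = 0.817 × 446 = 364.38 mol/h
Reaction term: ξ·ΔH°_rxn = 364.38 × 37.5 = 13664 kJ/h
Sensible, feed 103→25 °C: -5600.9 kJ/h
Outlet flows (mol/h): A 81.618, B 364.38
Sensible, products 25→222 °C: 16156 kJ/h
Q = ΔH = 24219 kJ/h = 6.7275 kW
Heat supplied = 6.7275 kJ/s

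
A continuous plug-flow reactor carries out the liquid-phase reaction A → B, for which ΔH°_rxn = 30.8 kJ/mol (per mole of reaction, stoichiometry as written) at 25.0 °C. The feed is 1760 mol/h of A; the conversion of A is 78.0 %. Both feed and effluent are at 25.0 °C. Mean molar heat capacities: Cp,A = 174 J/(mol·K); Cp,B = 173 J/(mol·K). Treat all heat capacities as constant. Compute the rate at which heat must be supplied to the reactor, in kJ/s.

Q_in = 11.7 kJ/s

Extent of reaction ξ = 0.780 × 1760 = 1372.8 mol/h
Reaction term: ξ·ΔH°_rxn = 1372.8 × 30.8 = 42282 kJ/h
Q = ΔH = 42282 kJ/h = 11.745 kW
Heat supplied = 11.745 kJ/s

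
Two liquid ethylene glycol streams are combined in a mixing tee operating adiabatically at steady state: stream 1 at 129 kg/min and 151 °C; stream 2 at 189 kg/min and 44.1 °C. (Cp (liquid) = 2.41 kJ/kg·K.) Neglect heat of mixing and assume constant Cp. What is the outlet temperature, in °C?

No heat crosses the boundary, so H_out = H_in.
Σ ṁᵢCp,ᵢTᵢ = 129×2.41×151 + 189×2.41×44.1 = 67031
Σ ṁᵢCp,ᵢ = 129×2.41 + 189×2.41 = 766.38
T_out = 67031 / 766.38 = 87.465 °C

T_out = 87.5 °C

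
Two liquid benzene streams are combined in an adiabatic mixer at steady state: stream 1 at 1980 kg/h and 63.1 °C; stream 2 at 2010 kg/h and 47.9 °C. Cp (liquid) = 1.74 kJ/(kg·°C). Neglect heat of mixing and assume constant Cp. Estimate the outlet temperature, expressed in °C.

Energy balance with Q = 0: Σ ṁᵢCp,ᵢ(T_out − Tᵢ) = 0
T_out = Σ ṁᵢCp,ᵢTᵢ / Σ ṁᵢCp,ᵢ
      = 384920 / 6942.6 = 55.443 °C

T_out = 55.4 °C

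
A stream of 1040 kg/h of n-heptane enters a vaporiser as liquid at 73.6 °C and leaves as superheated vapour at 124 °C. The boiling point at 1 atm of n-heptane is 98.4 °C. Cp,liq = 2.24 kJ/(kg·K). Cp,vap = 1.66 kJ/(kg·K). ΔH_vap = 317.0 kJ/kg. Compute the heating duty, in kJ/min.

Q = 7190 kJ/min

liquid 73.6→98.4 °C: 55.552 kJ/kg
vaporisation at 98.4 °C: 317 kJ/kg
vapour 98.4→124 °C: 42.496 kJ/kg
Δh = 55.552 + 317 + 42.496 = 415.05 kJ/kg
Q = ṁ·Δh = 1040 kg/h × 415.05 kJ/kg = 431650 kJ/h
|Q| = 119.9 kW = 7194.2 kJ/min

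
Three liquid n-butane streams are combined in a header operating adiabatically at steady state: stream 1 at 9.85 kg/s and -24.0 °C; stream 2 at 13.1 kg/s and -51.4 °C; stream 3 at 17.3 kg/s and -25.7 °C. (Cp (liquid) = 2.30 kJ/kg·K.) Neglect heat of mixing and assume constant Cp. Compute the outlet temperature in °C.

T_out = -33.6 °C

Energy balance with Q = 0: Σ ṁᵢCp,ᵢ(T_out − Tᵢ) = 0
Σ ṁᵢCp,ᵢTᵢ = 9.85×2.30×-24.0 + 13.1×2.30×-51.4 + 17.3×2.30×-25.7 = -3115
Σ ṁᵢCp,ᵢ = 9.85×2.30 + 13.1×2.30 + 17.3×2.30 = 92.575
T_out = -3115 / 92.575 = -33.648 °C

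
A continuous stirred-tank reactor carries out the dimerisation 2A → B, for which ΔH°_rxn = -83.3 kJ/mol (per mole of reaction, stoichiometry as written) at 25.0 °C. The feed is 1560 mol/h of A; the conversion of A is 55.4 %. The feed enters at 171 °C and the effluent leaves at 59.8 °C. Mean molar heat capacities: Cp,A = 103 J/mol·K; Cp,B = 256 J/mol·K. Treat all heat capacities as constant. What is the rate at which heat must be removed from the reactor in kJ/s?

Q_out = 14.8 kJ/s

Extent of reaction ξ = 0.554 × 1560 / 2 = 432.12 mol/h
Reaction term: ξ·ΔH°_rxn = 432.12 × -83.3 = -35996 kJ/h
Sensible, feed 171→25 °C: -23459 kJ/h
Outlet flows (mol/h): A 695.76, B 432.12
Sensible, products 25→59.8 °C: 6343.6 kJ/h
Q = ΔH = -53111 kJ/h = -14.753 kW
Heat removed = 14.753 kJ/s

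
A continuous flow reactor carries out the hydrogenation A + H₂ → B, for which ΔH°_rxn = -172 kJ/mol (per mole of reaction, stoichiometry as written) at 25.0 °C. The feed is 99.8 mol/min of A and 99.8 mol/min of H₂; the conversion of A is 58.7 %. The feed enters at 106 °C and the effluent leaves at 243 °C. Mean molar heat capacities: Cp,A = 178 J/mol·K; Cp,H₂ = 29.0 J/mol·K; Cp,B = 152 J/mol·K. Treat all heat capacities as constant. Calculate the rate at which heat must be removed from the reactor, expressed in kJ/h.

Q_out = 477000 kJ/h

Extent of reaction ξ = 0.587 × 99.8 = 58.583 mol/min
Reaction term: ξ·ΔH°_rxn = 58.583 × -172 = -10076 kJ/min
Sensible, feed 106→25 °C: -1673.3 kJ/min
Outlet flows (mol/min): A 41.217, H₂ 41.217, B 58.583
Sensible, products 25→243 °C: 3801.2 kJ/min
Q = ΔH = -7948.4 kJ/min = -132.47 kW
Heat removed = 476900 kJ/h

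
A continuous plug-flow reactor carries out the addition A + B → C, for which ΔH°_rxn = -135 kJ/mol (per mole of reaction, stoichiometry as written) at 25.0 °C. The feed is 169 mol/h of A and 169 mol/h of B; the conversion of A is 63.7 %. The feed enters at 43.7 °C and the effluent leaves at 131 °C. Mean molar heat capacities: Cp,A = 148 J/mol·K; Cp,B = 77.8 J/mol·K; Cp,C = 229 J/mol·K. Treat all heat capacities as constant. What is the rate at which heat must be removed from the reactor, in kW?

Extent of reaction ξ = 0.637 × 169 = 107.65 mol/h
Reaction term: ξ·ΔH°_rxn = 107.65 × -135 = -14533 kJ/h
Sensible, feed 43.7→25 °C: -713.6 kJ/h
Outlet flows (mol/h): A 61.347, B 61.347, C 107.65
Sensible, products 25→131 °C: 4081.5 kJ/h
Q = ΔH = -11165 kJ/h = -3.1015 kW
Heat removed = 3.1015 kW

Q_out = 3.10 kW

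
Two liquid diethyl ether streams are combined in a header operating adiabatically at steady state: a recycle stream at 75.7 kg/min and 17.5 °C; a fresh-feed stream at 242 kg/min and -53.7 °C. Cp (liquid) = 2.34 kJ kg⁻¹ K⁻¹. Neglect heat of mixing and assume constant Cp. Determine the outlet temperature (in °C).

T_out = -36.7 °C

Energy balance with Q = 0: Σ ṁᵢCp,ᵢ(T_out − Tᵢ) = 0
Σ ṁᵢCp,ᵢTᵢ = 75.7×2.34×17.5 + 242×2.34×-53.7 = -27309
Σ ṁᵢCp,ᵢ = 75.7×2.34 + 242×2.34 = 743.42
T_out = -27309 / 743.42 = -36.735 °C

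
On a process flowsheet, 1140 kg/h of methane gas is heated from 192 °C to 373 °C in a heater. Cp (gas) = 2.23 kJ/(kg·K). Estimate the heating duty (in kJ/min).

Q = ṁ·Cp·ΔT = 1140 × 2.23 × (373 − 192) = 460140 kJ/h
Converting: 460140 / 3600 s = 127.82 kW
Heating duty = 7669 kJ/min

Q = 7670 kJ/min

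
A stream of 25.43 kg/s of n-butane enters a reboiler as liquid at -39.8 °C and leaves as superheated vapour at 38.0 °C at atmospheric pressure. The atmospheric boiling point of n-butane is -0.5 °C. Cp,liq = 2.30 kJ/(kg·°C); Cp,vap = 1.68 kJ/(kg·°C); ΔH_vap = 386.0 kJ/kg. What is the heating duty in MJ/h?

liquid -39.8→-0.5 °C: 90.39 kJ/kg
vaporisation at -0.5 °C: 386 kJ/kg
vapour -0.5→38.0 °C: 64.68 kJ/kg
Δh = 90.39 + 386 + 64.68 = 541.07 kJ/kg
Q = ṁ·Δh = 25.43 kg/s × 541.07 kJ/kg = 13759 kJ/s
|Q| = 13759 kW = 49534 MJ/h

Q = 49500 MJ/h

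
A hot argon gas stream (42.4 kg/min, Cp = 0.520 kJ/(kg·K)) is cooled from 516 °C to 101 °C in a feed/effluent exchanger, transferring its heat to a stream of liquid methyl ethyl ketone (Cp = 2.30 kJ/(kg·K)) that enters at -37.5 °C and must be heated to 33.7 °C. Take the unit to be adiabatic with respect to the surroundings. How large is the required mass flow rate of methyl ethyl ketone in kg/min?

ṁ_c = 55.9 kg/min

Heat released by hot stream: Q = 42.4 × 0.520 × (516 − 101) = 9149.9 kJ/min
Energy balance on cold side (adiabatic exchanger): Q = ṁ_c·Cp_c·(T_c,out − T_c,in)
ṁ_c = 9149.9 / [2.30 × (33.7 − -37.5)] = 55.874 kg/min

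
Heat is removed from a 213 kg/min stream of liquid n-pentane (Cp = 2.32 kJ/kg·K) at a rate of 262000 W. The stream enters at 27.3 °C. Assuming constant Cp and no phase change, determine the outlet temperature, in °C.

Q = 262000 W = 15720 kJ/min
ΔT = Q/(ṁ·Cp) = 15720/(213×2.32) = 31.812 K
T_out = 27.3 − 31.812 = -4.5116 °C

T_out = -4.51 °C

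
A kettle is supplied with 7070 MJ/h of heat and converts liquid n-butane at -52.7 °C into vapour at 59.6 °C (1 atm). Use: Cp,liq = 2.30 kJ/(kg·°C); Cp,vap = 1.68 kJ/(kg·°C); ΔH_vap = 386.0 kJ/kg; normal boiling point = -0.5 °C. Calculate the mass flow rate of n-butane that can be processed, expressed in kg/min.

Δh = 2.30×(-0.5−-52.7) + 386.0 + 1.68×(59.6−-0.5) = 607.03 kJ/kg
Q = 7070 MJ/h = 1963.9 kJ/s = 117830 kJ/min
ṁ = Q/Δh = 117830 / 607.03 = 194.12 kg/min

ṁ = 194 kg/min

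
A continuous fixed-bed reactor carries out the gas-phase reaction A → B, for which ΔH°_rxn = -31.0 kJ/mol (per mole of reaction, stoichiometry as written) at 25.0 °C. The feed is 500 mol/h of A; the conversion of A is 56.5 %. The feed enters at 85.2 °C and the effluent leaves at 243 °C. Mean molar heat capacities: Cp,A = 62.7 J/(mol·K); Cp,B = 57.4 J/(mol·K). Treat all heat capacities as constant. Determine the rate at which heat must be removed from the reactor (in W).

Extent of reaction ξ = 0.565 × 500 = 282.5 mol/h
Reaction term: ξ·ΔH°_rxn = 282.5 × -31.0 = -8757.5 kJ/h
Sensible, feed 85.2→25 °C: -1887.3 kJ/h
Outlet flows (mol/h): A 217.5, B 282.5
Sensible, products 25→243 °C: 6507.9 kJ/h
Q = ΔH = -4136.9 kJ/h = -1.1491 kW
Heat removed = 1149.1 W

Q_out = 1150 W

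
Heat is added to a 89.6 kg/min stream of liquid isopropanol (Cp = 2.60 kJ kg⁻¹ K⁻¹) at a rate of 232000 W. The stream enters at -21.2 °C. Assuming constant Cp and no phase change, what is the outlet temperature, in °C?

Q = 232000 W = 13920 kJ/min
ΔT = Q/(ṁ·Cp) = 13920/(89.6×2.60) = 59.753 K
T_out = -21.2 + 59.753 = 38.553 °C

T_out = 38.6 °C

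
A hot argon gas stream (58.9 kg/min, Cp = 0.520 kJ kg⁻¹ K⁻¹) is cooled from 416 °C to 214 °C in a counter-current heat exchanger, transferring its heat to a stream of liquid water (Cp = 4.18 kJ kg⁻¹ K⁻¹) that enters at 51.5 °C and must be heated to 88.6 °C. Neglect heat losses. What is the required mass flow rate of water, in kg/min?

Heat released by hot stream: Q = 58.9 × 0.520 × (416 − 214) = 6186.9 kJ/min
Energy balance on cold side (adiabatic exchanger): Q = ṁ_c·Cp_c·(T_c,out − T_c,in)
ṁ_c = 6186.9 / [4.18 × (88.6 − 51.5)] = 39.895 kg/min

ṁ_c = 39.9 kg/min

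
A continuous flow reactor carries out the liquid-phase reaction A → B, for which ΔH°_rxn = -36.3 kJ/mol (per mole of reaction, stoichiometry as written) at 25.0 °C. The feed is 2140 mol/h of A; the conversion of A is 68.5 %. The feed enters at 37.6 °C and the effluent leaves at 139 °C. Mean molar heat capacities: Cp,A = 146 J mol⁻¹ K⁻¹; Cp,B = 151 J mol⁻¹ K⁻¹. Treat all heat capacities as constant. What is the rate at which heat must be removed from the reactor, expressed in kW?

Q_out = 5.75 kW

Extent of reaction ξ = 0.685 × 2140 = 1465.9 mol/h
Reaction term: ξ·ΔH°_rxn = 1465.9 × -36.3 = -53212 kJ/h
Sensible, feed 37.6→25 °C: -3936.7 kJ/h
Outlet flows (mol/h): A 674.1, B 1465.9
Sensible, products 25→139 °C: 36454 kJ/h
Q = ΔH = -20695 kJ/h = -5.7487 kW
Heat removed = 5.7487 kW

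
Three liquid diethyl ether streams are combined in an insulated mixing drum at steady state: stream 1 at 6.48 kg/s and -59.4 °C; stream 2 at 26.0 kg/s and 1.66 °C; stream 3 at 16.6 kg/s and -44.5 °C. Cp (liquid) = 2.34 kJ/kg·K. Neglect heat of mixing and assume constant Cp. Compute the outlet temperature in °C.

T_out = -22.0 °C

No heat crosses the boundary, so H_out = H_in.
T_out = Σ ṁᵢCp,ᵢTᵢ / Σ ṁᵢCp,ᵢ
      = -2528.3 / 114.85 = -22.014 °C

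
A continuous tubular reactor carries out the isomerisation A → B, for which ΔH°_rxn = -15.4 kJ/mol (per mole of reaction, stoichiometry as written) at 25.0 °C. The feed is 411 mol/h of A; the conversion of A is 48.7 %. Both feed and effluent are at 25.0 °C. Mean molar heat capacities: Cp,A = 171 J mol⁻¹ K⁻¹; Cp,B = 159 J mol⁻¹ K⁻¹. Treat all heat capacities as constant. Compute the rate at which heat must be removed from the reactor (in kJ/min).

Q_out = 51.4 kJ/min

Extent of reaction ξ = 0.487 × 411 = 200.16 mol/h
Reaction term: ξ·ΔH°_rxn = 200.16 × -15.4 = -3082.4 kJ/h
Q = ΔH = -3082.4 kJ/h = -0.85623 kW
Heat removed = 51.374 kJ/min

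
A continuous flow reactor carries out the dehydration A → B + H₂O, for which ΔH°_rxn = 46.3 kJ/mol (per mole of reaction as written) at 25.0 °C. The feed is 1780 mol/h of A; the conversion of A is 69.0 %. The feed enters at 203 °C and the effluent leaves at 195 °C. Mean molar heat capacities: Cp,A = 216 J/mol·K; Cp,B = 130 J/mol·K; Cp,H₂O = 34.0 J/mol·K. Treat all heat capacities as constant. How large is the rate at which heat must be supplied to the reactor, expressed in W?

Extent of reaction ξ = 0.690 × 1780 = 1228.2 mol/h
Reaction term: ξ·ΔH°_rxn = 1228.2 × 46.3 = 56866 kJ/h
Sensible, feed 203→25 °C: -68437 kJ/h
Outlet flows (mol/h): A 551.8, B 1228.2, H₂O 1228.2
Sensible, products 25→195 °C: 54504 kJ/h
Q = ΔH = 42933 kJ/h = 11.926 kW
Heat supplied = 11926 W

Q_in = 11900 W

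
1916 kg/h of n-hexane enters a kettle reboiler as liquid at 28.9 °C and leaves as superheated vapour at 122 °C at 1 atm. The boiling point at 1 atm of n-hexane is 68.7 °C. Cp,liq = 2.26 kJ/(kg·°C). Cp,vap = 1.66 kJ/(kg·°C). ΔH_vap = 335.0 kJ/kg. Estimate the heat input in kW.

liquid 28.9→68.7 °C: 89.948 kJ/kg
vaporisation at 68.7 °C: 335 kJ/kg
vapour 68.7→122 °C: 88.478 kJ/kg
Δh = 89.948 + 335 + 88.478 = 513.43 kJ/kg
Q = ṁ·Δh = 1916 kg/h × 513.43 kJ/kg = 983720 kJ/h
|Q| = 273.26 kW

Q = 273 kW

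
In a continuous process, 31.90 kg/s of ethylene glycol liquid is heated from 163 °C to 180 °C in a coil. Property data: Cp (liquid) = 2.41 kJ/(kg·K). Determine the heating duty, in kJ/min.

Q = ṁ·Cp·ΔT = 31.90 × 2.41 × (180 − 163) = 1306.9 kJ/s
Heating duty = 78417 kJ/min

Q = 78400 kJ/min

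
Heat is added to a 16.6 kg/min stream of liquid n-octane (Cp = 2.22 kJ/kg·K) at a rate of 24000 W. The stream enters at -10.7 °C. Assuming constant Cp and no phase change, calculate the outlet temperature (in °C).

Q = 24000 W = 1440 kJ/min
ΔT = Q/(ṁ·Cp) = 1440/(16.6×2.22) = 39.075 K
T_out = -10.7 + 39.075 = 28.375 °C

T_out = 28.4 °C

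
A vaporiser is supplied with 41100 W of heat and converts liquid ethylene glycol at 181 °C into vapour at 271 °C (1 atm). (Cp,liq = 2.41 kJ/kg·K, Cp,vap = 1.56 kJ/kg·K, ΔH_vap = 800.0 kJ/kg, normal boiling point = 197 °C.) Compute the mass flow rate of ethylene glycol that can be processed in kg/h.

ṁ = 155 kg/h

Δh = 2.41×(197−181) + 800.0 + 1.56×(271−197) = 954 kJ/kg
Q = 41100 W = 41.1 kJ/s = 147960 kJ/h
ṁ = Q/Δh = 147960 / 954 = 155.09 kg/h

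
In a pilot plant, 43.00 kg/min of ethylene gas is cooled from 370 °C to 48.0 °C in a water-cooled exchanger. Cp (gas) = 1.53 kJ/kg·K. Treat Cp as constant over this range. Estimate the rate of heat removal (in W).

Q_c = 353000 W

Q = ṁ·Cp·ΔT = 43.00 × 1.53 × (48.0 − 370) = -21184 kJ/min
Converting: 21184 / 60 s = 353.07 kW
Cooling duty = 353070 W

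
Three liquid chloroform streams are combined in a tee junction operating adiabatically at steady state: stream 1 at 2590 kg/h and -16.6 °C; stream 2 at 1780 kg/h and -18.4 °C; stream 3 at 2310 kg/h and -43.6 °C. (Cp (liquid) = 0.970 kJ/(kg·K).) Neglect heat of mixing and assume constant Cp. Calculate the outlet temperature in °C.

Energy balance with Q = 0: Σ ṁᵢCp,ᵢ(T_out − Tᵢ) = 0
T_out = Σ ṁᵢCp,ᵢTᵢ / Σ ṁᵢCp,ᵢ
      = -171170 / 6479.6 = -26.416 °C

T_out = -26.4 °C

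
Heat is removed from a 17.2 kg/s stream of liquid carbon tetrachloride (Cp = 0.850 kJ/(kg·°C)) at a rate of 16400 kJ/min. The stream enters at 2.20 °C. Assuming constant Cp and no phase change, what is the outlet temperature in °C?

T_out = -16.5 °C

Q = 16400 kJ/min = 273.33 kJ/s
ΔT = Q/(ṁ·Cp) = 273.33/(17.2×0.850) = 18.696 K
T_out = 2.20 − 18.696 = -16.496 °C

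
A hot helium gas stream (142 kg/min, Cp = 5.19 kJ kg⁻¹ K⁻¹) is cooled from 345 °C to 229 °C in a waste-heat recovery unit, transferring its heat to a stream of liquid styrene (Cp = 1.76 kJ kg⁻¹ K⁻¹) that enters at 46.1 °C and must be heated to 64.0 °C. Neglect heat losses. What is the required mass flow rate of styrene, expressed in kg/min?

ṁ_c = 2710 kg/min

Heat released by hot stream: Q = 142 × 5.19 × (345 − 229) = 85490 kJ/min
Energy balance on cold side (adiabatic exchanger): Q = ṁ_c·Cp_c·(T_c,out − T_c,in)
ṁ_c = 85490 / [1.76 × (64.0 − 46.1)] = 2713.6 kg/min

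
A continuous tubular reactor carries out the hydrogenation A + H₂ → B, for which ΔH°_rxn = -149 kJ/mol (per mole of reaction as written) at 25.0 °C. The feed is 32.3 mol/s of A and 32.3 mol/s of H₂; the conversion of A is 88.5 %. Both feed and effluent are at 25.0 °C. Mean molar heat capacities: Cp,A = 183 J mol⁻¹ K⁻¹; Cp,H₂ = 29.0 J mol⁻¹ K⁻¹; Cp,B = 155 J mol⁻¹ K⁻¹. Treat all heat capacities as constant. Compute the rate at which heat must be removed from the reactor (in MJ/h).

Q_out = 15300 MJ/h

Extent of reaction ξ = 0.885 × 32.3 = 28.585 mol/s
Reaction term: ξ·ΔH°_rxn = 28.585 × -149 = -4259.2 kJ/s
Q = ΔH = -4259.2 kJ/s = -4259.2 kW
Heat removed = 15333 MJ/h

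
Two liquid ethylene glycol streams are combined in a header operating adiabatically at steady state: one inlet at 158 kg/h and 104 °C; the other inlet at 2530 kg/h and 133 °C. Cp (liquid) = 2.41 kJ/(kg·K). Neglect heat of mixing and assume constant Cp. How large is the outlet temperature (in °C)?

Energy balance with Q = 0: Σ ṁᵢCp,ᵢ(T_out − Tᵢ) = 0
Σ ṁᵢCp,ᵢTᵢ = 158×2.41×104 + 2530×2.41×133 = 850540
Σ ṁᵢCp,ᵢ = 158×2.41 + 2530×2.41 = 6478.1
T_out = 850540 / 6478.1 = 131.3 °C

T_out = 131 °C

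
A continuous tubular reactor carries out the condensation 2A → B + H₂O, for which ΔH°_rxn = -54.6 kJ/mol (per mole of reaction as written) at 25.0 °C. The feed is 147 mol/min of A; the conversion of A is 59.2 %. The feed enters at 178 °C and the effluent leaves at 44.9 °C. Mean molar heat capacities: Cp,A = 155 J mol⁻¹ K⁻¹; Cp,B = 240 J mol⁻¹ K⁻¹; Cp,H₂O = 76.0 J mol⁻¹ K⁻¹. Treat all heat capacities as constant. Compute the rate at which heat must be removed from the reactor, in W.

Q_out = 90100 W

Extent of reaction ξ = 0.592 × 147 / 2 = 43.512 mol/min
Reaction term: ξ·ΔH°_rxn = 43.512 × -54.6 = -2375.8 kJ/min
Sensible, feed 178→25 °C: -3486.1 kJ/min
Outlet flows (mol/min): A 59.976, B 43.512, H₂O 43.512
Sensible, products 25→44.9 °C: 458.62 kJ/min
Q = ΔH = -5403.2 kJ/min = -90.054 kW
Heat removed = 90054 W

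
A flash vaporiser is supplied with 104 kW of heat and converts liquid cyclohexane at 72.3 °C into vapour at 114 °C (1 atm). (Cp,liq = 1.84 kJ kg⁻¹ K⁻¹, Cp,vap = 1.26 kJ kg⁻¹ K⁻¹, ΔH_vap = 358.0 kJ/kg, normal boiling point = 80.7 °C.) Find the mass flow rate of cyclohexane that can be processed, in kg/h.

ṁ = 901 kg/h

Δh = 1.84×(80.7−72.3) + 358.0 + 1.26×(114−80.7) = 415.41 kJ/kg
Q = 104 kW = 104 kJ/s = 374400 kJ/h
ṁ = Q/Δh = 374400 / 415.41 = 901.27 kg/h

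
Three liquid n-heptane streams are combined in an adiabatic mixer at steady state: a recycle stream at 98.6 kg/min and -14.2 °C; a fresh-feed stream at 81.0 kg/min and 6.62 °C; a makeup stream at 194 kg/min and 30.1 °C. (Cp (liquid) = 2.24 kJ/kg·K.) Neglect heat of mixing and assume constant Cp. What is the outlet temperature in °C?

T_out = 13.3 °C

Adiabatic, steady state ⇒ Σ ṁᵢCp,ᵢ(T_out − Tᵢ) = 0
Σ ṁᵢCp,ᵢTᵢ = 98.6×2.24×-14.2 + 81.0×2.24×6.62 + 194×2.24×30.1 = 11145
Σ ṁᵢCp,ᵢ = 98.6×2.24 + 81.0×2.24 + 194×2.24 = 836.86
T_out = 11145 / 836.86 = 13.318 °C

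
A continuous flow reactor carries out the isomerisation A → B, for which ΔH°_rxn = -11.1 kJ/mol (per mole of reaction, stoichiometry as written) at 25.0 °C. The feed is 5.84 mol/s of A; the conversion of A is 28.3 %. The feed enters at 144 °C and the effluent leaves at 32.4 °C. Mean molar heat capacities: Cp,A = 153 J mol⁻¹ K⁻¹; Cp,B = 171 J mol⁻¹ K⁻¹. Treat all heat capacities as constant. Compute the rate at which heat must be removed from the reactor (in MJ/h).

Extent of reaction ξ = 0.283 × 5.84 = 1.6527 mol/s
Reaction term: ξ·ΔH°_rxn = 1.6527 × -11.1 = -18.345 kJ/s
Sensible, feed 144→25 °C: -106.33 kJ/s
Outlet flows (mol/s): A 4.1873, B 1.6527
Sensible, products 25→32.4 °C: 6.8322 kJ/s
Q = ΔH = -117.84 kJ/s = -117.84 kW
Heat removed = 424.23 MJ/h

Q_out = 424 MJ/h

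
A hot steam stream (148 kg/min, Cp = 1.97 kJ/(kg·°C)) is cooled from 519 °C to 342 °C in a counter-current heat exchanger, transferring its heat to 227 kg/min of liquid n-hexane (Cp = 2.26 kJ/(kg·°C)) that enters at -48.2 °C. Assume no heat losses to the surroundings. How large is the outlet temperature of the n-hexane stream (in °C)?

Heat released by hot stream: Q = 148 × 1.97 × (519 − 342) = 51606 kJ/min
Energy balance on cold side (adiabatic exchanger): Q = ṁ_c·Cp_c·(T_c,out − T_c,in)
T_c,out = -48.2 + 51606/(227 × 2.26) = 52.393 °C

T_c,out = 52.4 °C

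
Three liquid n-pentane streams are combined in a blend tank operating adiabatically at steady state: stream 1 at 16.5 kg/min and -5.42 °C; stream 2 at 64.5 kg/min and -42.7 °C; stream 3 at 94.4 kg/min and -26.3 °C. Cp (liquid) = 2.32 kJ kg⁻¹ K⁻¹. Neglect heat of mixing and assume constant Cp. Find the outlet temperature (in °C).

Adiabatic, steady state ⇒ Σ ṁᵢCp,ᵢ(T_out − Tᵢ) = 0
Σ ṁᵢCp,ᵢTᵢ = 16.5×2.32×-5.42 + 64.5×2.32×-42.7 + 94.4×2.32×-26.3 = -12357
Σ ṁᵢCp,ᵢ = 16.5×2.32 + 64.5×2.32 + 94.4×2.32 = 406.93
T_out = -12357 / 406.93 = -30.367 °C

T_out = -30.4 °C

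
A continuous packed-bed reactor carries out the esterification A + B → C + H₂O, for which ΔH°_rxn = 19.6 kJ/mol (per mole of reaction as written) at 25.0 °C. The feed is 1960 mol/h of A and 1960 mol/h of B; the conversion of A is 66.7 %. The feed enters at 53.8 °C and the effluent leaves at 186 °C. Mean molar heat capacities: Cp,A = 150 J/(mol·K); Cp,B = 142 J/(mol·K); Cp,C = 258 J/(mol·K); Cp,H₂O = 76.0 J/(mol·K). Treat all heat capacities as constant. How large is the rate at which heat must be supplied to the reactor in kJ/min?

Q_in = 1840 kJ/min

Extent of reaction ξ = 0.667 × 1960 = 1307.3 mol/h
Reaction term: ξ·ΔH°_rxn = 1307.3 × 19.6 = 25623 kJ/h
Sensible, feed 53.8→25 °C: -16483 kJ/h
Outlet flows (mol/h): A 652.68, B 652.68, C 1307.3, H₂O 1307.3
Sensible, products 25→186 °C: 100980 kJ/h
Q = ΔH = 110120 kJ/h = 30.59 kW
Heat supplied = 1835.4 kJ/min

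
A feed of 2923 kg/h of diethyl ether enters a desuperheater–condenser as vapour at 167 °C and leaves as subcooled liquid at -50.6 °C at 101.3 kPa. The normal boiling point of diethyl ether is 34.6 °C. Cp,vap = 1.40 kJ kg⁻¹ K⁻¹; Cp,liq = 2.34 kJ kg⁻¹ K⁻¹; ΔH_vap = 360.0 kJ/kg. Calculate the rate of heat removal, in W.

Q_c = 605000 W

vapour 167→34.6 °C: -185.36 kJ/kg
condensation at 34.6 °C: -360 kJ/kg
liquid 34.6→-50.6 °C: -199.37 kJ/kg
Δh = -185.36 + -360 + -199.37 = -744.73 kJ/kg
Q = ṁ·Δh = 2923 kg/h × -744.73 kJ/kg = -2.1768e+06 kJ/h
|Q| = 604.68 kW = 604680 W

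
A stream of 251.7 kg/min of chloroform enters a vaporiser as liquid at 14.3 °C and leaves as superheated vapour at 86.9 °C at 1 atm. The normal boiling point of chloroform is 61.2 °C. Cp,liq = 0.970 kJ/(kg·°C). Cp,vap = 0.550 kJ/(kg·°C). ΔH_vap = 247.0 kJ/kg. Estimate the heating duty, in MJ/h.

liquid 14.3→61.2 °C: 45.493 kJ/kg
vaporisation at 61.2 °C: 247 kJ/kg
vapour 61.2→86.9 °C: 14.135 kJ/kg
Δh = 45.493 + 247 + 14.135 = 306.63 kJ/kg
Q = ṁ·Δh = 251.7 kg/min × 306.63 kJ/kg = 77178 kJ/min
|Q| = 1286.3 kW = 4630.7 MJ/h

Q = 4630 MJ/h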